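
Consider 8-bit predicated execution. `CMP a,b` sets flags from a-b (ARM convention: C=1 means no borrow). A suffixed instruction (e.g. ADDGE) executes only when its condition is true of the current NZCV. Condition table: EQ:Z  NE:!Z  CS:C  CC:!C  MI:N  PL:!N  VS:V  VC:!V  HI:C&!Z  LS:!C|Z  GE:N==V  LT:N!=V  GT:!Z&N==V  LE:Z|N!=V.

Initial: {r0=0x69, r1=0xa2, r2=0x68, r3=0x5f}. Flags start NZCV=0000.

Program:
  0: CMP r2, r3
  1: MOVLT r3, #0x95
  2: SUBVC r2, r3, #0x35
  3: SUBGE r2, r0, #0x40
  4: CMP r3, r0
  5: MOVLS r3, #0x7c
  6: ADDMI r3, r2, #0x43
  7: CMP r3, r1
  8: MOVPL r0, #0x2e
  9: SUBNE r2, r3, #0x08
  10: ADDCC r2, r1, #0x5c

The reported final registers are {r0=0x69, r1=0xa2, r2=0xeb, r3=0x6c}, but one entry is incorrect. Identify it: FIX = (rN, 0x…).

[0] flags=0010 → (cmp)
[1] flags=0010 LT?F → skip
[2] flags=0010 VC?T → r2=0x2a
[3] flags=0010 GE?T → r2=0x29
[4] flags=1000 → (cmp)
[5] flags=1000 LS?T → r3=0x7c
[6] flags=1000 MI?T → r3=0x6c
[7] flags=1001 → (cmp)
[8] flags=1001 PL?F → skip
[9] flags=1001 NE?T → r2=0x64
[10] flags=1001 CC?T → r2=0xfe

FIX = (r2, 0xfe)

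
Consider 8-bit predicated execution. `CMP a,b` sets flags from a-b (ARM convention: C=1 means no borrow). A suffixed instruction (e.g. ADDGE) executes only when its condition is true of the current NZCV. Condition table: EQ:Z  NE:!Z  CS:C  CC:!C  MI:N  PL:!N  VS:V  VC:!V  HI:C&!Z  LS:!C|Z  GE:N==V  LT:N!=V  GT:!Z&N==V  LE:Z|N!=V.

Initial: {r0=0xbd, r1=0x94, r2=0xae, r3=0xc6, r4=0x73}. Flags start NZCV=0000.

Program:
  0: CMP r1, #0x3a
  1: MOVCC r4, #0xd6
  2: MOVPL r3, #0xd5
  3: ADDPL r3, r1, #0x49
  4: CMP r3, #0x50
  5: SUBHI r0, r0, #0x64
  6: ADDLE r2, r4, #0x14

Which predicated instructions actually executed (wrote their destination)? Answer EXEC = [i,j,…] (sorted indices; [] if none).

EXEC = [2,3,5,6]

[0] flags=0011 → (cmp)
[1] flags=0011 CC?F → skip
[2] flags=0011 PL?T → r3=0xd5
[3] flags=0011 PL?T → r3=0xdd
[4] flags=1010 → (cmp)
[5] flags=1010 HI?T → r0=0x59
[6] flags=1010 LE?T → r2=0x87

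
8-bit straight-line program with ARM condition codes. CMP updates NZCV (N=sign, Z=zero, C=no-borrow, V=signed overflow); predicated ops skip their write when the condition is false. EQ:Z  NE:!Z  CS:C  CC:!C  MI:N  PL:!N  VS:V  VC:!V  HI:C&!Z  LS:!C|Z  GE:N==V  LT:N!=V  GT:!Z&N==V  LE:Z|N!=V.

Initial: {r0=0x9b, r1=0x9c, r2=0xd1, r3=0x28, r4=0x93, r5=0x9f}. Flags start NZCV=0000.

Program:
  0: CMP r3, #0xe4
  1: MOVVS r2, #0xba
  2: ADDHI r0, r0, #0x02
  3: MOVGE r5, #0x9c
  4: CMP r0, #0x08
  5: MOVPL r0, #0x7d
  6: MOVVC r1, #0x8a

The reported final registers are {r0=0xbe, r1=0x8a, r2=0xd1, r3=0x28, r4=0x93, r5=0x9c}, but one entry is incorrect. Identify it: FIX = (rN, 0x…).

FIX = (r0, 0x9b)

0: ✓ CMP  NZCV=0000
1: · MOVVS
2: · ADDHI
3: ✓ MOVGE  r5←0x9c
4: ✓ CMP  NZCV=1010
5: · MOVPL
6: ✓ MOVVC  r1←0x8a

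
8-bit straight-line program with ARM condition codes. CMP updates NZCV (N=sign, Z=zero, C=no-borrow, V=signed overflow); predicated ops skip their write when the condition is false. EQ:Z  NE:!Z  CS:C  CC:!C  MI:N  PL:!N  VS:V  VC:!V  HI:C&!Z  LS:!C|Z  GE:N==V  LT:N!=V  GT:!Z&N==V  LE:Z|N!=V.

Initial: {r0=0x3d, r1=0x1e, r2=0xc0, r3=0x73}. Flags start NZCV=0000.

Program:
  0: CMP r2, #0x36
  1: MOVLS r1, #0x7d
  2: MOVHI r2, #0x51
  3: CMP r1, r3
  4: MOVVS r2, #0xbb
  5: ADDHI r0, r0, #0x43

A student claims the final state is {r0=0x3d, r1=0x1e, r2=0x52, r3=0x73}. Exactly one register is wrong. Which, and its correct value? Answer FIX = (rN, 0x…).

0: ✓ CMP  NZCV=1010
1: · MOVLS
2: ✓ MOVHI  r2←0x51
3: ✓ CMP  NZCV=1000
4: · MOVVS
5: · ADDHI

FIX = (r2, 0x51)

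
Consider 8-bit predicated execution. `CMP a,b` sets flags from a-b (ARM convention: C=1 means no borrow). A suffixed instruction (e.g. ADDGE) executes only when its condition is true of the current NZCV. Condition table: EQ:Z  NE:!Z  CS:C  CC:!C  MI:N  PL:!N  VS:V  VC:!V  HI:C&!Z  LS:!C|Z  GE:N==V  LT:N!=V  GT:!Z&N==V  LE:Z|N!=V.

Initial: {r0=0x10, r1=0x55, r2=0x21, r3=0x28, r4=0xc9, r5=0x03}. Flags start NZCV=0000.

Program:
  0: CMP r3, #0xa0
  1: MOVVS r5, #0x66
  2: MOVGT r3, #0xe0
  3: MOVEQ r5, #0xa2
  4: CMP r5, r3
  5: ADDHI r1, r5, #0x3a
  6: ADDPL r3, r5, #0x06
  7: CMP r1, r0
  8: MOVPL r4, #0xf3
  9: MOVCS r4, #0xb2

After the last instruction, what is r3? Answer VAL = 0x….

0: ✓ CMP  NZCV=1001
1: ✓ MOVVS  r5←0x66
2: ✓ MOVGT  r3←0xe0
3: · MOVEQ
4: ✓ CMP  NZCV=1001
5: · ADDHI
6: · ADDPL
7: ✓ CMP  NZCV=0010
8: ✓ MOVPL  r4←0xf3
9: ✓ MOVCS  r4←0xb2

VAL = 0xe0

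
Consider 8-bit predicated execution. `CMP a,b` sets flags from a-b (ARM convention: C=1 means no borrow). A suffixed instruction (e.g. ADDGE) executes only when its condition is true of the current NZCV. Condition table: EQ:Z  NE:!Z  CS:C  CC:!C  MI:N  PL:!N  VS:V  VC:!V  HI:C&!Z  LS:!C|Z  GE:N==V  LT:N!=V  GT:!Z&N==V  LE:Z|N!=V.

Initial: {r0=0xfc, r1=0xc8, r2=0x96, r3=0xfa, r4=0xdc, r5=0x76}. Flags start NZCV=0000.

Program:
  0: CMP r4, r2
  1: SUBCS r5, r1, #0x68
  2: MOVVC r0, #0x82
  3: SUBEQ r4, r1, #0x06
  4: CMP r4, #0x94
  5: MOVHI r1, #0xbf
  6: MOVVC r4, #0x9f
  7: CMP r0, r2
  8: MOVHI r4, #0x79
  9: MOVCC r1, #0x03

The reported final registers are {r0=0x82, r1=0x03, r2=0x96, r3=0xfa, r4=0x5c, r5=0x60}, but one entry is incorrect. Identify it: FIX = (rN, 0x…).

0: ✓ CMP  NZCV=0010
1: ✓ SUBCS  r5←0x60
2: ✓ MOVVC  r0←0x82
3: · SUBEQ
4: ✓ CMP  NZCV=0010
5: ✓ MOVHI  r1←0xbf
6: ✓ MOVVC  r4←0x9f
7: ✓ CMP  NZCV=1000
8: · MOVHI
9: ✓ MOVCC  r1←0x03

FIX = (r4, 0x9f)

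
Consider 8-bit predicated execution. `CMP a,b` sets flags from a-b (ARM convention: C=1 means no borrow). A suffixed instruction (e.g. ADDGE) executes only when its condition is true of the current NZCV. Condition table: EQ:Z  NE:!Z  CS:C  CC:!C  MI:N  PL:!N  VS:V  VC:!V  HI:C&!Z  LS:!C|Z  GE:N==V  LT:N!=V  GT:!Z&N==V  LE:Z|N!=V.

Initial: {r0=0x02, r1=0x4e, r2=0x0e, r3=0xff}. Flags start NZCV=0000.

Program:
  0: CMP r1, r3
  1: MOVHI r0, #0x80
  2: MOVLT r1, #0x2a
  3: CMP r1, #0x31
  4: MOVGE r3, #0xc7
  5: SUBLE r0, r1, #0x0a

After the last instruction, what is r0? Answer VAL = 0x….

VAL = 0x02

[0] flags=0000 → (cmp)
[1] flags=0000 HI?F → skip
[2] flags=0000 LT?F → skip
[3] flags=0010 → (cmp)
[4] flags=0010 GE?T → r3=0xc7
[5] flags=0010 LE?F → skip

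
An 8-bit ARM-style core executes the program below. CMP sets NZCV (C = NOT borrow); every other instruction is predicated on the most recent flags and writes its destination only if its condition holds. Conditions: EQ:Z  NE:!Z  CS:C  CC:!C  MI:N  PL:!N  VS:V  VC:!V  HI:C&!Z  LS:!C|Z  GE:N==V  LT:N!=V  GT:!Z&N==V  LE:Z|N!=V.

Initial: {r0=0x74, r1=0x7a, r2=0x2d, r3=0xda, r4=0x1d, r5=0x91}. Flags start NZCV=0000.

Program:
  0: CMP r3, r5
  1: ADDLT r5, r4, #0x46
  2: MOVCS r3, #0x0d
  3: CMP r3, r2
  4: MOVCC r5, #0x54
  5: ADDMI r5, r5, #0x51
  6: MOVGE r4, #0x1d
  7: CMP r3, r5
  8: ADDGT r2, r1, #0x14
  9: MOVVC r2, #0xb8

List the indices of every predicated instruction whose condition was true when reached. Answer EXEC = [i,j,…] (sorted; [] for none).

EXEC = [2,4,5,8,9]

[0] flags=0010 → (cmp)
[1] flags=0010 LT?F → skip
[2] flags=0010 CS?T → r3=0x0d
[3] flags=1000 → (cmp)
[4] flags=1000 CC?T → r5=0x54
[5] flags=1000 MI?T → r5=0xa5
[6] flags=1000 GE?F → skip
[7] flags=0000 → (cmp)
[8] flags=0000 GT?T → r2=0x8e
[9] flags=0000 VC?T → r2=0xb8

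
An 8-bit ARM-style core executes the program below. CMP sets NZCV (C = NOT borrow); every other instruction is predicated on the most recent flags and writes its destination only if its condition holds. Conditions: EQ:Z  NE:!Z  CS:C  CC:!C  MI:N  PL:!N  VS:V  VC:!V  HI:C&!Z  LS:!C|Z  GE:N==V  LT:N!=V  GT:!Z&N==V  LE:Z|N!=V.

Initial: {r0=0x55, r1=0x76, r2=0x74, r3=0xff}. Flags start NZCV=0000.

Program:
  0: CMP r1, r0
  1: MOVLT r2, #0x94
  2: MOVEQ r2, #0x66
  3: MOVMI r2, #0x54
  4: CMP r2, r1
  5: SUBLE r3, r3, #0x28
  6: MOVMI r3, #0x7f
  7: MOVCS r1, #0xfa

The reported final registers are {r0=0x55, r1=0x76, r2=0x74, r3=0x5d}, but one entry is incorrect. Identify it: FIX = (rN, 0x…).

FIX = (r3, 0x7f)

0: ✓ CMP  NZCV=0010
1: · MOVLT
2: · MOVEQ
3: · MOVMI
4: ✓ CMP  NZCV=1000
5: ✓ SUBLE  r3←0xd7
6: ✓ MOVMI  r3←0x7f
7: · MOVCS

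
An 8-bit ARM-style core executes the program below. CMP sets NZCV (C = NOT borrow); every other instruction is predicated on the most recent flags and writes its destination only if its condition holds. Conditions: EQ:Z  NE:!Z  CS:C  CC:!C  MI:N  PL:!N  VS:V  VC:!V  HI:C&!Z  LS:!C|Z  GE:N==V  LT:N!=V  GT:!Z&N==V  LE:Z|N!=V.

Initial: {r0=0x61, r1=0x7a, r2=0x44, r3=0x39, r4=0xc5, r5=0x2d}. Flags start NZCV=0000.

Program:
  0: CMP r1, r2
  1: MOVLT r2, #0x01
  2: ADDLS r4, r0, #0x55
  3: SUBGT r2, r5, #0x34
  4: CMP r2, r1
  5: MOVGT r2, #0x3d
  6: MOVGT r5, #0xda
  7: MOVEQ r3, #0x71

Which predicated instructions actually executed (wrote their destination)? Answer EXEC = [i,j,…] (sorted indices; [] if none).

[0] flags=0010 → (cmp)
[1] flags=0010 LT?F → skip
[2] flags=0010 LS?F → skip
[3] flags=0010 GT?T → r2=0xf9
[4] flags=0011 → (cmp)
[5] flags=0011 GT?F → skip
[6] flags=0011 GT?F → skip
[7] flags=0011 EQ?F → skip

EXEC = [3]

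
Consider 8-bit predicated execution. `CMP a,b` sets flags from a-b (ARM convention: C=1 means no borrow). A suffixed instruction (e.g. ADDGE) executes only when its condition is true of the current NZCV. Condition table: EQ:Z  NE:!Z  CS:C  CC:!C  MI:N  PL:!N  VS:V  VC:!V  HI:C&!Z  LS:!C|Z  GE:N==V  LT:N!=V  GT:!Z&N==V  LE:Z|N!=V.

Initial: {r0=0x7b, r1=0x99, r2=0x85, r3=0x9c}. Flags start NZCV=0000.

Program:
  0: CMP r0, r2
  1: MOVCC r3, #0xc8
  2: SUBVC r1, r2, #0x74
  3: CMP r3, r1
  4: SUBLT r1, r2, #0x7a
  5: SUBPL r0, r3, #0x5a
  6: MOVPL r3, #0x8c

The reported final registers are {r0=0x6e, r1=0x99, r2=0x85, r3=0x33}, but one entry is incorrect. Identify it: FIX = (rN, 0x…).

0: ✓ CMP  NZCV=1001
1: ✓ MOVCC  r3←0xc8
2: · SUBVC
3: ✓ CMP  NZCV=0010
4: · SUBLT
5: ✓ SUBPL  r0←0x6e
6: ✓ MOVPL  r3←0x8c

FIX = (r3, 0x8c)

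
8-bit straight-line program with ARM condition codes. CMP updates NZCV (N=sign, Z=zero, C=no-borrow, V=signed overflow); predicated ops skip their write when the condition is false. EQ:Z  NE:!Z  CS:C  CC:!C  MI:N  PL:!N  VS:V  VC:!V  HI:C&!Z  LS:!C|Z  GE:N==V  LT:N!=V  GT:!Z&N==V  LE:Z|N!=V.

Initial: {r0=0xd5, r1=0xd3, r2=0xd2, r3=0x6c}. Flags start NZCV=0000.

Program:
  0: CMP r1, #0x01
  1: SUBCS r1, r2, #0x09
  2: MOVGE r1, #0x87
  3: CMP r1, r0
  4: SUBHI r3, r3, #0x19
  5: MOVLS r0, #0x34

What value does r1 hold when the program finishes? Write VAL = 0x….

[0] flags=1010 → (cmp)
[1] flags=1010 CS?T → r1=0xc9
[2] flags=1010 GE?F → skip
[3] flags=1000 → (cmp)
[4] flags=1000 HI?F → skip
[5] flags=1000 LS?T → r0=0x34

VAL = 0xc9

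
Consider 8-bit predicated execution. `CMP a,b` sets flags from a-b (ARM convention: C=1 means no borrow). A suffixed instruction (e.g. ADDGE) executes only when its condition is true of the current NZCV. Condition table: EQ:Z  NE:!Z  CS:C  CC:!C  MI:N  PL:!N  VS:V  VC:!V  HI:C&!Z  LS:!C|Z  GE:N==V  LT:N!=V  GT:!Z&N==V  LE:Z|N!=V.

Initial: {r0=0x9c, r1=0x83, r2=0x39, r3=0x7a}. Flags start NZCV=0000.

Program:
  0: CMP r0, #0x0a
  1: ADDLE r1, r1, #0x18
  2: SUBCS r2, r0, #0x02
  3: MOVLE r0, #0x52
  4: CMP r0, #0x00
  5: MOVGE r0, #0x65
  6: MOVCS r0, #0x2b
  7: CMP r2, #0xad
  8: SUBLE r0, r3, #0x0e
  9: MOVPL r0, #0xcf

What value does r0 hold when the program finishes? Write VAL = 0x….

[0] flags=1010 → (cmp)
[1] flags=1010 LE?T → r1=0x9b
[2] flags=1010 CS?T → r2=0x9a
[3] flags=1010 LE?T → r0=0x52
[4] flags=0010 → (cmp)
[5] flags=0010 GE?T → r0=0x65
[6] flags=0010 CS?T → r0=0x2b
[7] flags=1000 → (cmp)
[8] flags=1000 LE?T → r0=0x6c
[9] flags=1000 PL?F → skip

VAL = 0x6c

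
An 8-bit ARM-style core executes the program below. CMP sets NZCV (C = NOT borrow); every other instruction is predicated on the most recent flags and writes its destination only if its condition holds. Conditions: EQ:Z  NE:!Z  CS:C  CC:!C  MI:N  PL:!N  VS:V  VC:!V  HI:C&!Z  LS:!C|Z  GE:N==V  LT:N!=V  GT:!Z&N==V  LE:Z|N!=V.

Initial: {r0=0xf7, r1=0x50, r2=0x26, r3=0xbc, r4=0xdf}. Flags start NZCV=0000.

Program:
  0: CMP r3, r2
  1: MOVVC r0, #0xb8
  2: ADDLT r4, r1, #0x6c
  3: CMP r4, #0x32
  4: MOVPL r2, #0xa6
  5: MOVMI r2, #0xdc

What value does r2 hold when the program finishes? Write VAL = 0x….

[0] flags=1010 → (cmp)
[1] flags=1010 VC?T → r0=0xb8
[2] flags=1010 LT?T → r4=0xbc
[3] flags=1010 → (cmp)
[4] flags=1010 PL?F → skip
[5] flags=1010 MI?T → r2=0xdc

VAL = 0xdc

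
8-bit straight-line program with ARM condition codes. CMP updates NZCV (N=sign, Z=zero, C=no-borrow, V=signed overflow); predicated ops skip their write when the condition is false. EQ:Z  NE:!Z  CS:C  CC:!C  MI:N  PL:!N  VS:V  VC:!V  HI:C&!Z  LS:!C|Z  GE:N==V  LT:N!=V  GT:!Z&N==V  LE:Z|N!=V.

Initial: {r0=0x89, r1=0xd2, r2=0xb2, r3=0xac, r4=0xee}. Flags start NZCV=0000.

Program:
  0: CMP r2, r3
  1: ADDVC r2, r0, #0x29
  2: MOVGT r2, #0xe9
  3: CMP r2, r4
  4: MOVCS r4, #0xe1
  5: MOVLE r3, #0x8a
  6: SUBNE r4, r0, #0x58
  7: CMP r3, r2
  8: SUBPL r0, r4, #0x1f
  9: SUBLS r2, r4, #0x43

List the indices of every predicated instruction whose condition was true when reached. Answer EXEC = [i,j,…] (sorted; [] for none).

EXEC = [1,2,5,6,9]

0: ✓ CMP  NZCV=0010
1: ✓ ADDVC  r2←0xb2
2: ✓ MOVGT  r2←0xe9
3: ✓ CMP  NZCV=1000
4: · MOVCS
5: ✓ MOVLE  r3←0x8a
6: ✓ SUBNE  r4←0x31
7: ✓ CMP  NZCV=1000
8: · SUBPL
9: ✓ SUBLS  r2←0xee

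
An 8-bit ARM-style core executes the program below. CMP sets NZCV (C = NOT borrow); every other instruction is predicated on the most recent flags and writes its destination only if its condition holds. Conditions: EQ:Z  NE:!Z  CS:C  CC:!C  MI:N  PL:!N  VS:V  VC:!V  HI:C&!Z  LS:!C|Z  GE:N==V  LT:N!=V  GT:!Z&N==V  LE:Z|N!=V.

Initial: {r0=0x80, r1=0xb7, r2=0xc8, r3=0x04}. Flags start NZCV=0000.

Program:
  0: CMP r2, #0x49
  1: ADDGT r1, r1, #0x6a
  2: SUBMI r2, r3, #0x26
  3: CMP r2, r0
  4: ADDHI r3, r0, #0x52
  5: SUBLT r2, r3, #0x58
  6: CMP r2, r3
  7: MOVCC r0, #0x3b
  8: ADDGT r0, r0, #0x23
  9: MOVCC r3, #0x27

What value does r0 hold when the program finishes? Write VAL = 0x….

0: ✓ CMP  NZCV=0011
1: · ADDGT
2: · SUBMI
3: ✓ CMP  NZCV=0010
4: ✓ ADDHI  r3←0xd2
5: · SUBLT
6: ✓ CMP  NZCV=1000
7: ✓ MOVCC  r0←0x3b
8: · ADDGT
9: ✓ MOVCC  r3←0x27

VAL = 0x3b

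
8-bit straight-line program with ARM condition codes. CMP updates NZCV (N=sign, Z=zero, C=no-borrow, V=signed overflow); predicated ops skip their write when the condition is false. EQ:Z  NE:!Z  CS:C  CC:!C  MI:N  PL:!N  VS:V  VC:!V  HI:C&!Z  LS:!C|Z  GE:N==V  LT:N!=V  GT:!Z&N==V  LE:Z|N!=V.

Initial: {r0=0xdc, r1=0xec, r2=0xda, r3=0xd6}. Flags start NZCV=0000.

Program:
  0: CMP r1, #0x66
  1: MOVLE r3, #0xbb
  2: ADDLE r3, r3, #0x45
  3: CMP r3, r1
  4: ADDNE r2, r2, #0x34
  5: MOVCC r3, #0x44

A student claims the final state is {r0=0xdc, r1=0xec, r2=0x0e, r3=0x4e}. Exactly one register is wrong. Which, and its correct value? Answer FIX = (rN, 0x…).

0: ✓ CMP  NZCV=1010
1: ✓ MOVLE  r3←0xbb
2: ✓ ADDLE  r3←0x00
3: ✓ CMP  NZCV=0000
4: ✓ ADDNE  r2←0x0e
5: ✓ MOVCC  r3←0x44

FIX = (r3, 0x44)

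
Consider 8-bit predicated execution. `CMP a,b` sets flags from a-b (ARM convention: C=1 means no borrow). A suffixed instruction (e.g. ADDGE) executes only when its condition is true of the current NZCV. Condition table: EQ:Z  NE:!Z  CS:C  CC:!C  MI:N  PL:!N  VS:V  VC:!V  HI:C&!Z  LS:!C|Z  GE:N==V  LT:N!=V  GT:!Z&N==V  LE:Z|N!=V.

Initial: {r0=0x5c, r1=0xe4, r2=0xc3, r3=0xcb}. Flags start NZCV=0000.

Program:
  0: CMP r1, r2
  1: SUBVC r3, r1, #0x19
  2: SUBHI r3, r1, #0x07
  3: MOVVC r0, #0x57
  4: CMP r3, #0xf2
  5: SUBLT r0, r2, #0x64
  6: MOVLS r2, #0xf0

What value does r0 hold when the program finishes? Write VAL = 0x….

VAL = 0x5f

[0] flags=0010 → (cmp)
[1] flags=0010 VC?T → r3=0xcb
[2] flags=0010 HI?T → r3=0xdd
[3] flags=0010 VC?T → r0=0x57
[4] flags=1000 → (cmp)
[5] flags=1000 LT?T → r0=0x5f
[6] flags=1000 LS?T → r2=0xf0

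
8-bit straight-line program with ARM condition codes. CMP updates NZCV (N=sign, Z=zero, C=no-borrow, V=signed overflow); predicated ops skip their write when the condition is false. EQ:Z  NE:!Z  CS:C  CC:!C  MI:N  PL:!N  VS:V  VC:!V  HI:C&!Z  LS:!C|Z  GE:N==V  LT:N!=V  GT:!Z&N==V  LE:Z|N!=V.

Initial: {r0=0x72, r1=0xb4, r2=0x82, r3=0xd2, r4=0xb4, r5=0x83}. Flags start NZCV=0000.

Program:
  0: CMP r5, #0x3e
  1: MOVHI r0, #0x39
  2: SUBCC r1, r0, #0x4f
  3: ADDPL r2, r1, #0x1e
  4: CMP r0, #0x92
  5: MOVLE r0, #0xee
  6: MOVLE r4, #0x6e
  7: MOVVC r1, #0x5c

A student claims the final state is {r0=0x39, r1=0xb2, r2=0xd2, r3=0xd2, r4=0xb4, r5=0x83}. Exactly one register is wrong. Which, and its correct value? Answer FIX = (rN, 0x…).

0: ✓ CMP  NZCV=0011
1: ✓ MOVHI  r0←0x39
2: · SUBCC
3: ✓ ADDPL  r2←0xd2
4: ✓ CMP  NZCV=1001
5: · MOVLE
6: · MOVLE
7: · MOVVC

FIX = (r1, 0xb4)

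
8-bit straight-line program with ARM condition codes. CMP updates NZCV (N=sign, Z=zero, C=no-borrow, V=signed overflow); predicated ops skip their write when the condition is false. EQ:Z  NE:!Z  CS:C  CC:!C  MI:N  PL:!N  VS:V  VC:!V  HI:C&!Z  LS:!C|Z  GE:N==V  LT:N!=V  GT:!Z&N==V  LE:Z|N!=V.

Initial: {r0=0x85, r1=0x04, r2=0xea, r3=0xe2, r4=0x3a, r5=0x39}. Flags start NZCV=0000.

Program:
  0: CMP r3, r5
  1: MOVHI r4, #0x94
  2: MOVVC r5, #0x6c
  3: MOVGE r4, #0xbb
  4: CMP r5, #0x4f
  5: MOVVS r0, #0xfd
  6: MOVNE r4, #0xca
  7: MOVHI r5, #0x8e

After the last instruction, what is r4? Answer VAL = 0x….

0: ✓ CMP  NZCV=1010
1: ✓ MOVHI  r4←0x94
2: ✓ MOVVC  r5←0x6c
3: · MOVGE
4: ✓ CMP  NZCV=0010
5: · MOVVS
6: ✓ MOVNE  r4←0xca
7: ✓ MOVHI  r5←0x8e

VAL = 0xca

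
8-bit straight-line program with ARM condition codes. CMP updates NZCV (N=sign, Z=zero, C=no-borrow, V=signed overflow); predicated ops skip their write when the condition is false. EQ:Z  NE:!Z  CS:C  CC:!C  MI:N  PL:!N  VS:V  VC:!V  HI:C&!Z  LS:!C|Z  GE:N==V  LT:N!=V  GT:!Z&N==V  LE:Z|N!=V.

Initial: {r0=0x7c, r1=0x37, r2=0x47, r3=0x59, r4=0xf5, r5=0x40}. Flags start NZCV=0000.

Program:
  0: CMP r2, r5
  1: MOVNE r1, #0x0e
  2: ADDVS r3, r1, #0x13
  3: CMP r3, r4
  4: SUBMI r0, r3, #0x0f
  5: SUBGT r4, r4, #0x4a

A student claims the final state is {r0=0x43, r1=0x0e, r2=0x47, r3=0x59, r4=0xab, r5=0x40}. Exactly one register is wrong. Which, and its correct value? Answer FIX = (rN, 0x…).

FIX = (r0, 0x7c)

0: ✓ CMP  NZCV=0010
1: ✓ MOVNE  r1←0x0e
2: · ADDVS
3: ✓ CMP  NZCV=0000
4: · SUBMI
5: ✓ SUBGT  r4←0xab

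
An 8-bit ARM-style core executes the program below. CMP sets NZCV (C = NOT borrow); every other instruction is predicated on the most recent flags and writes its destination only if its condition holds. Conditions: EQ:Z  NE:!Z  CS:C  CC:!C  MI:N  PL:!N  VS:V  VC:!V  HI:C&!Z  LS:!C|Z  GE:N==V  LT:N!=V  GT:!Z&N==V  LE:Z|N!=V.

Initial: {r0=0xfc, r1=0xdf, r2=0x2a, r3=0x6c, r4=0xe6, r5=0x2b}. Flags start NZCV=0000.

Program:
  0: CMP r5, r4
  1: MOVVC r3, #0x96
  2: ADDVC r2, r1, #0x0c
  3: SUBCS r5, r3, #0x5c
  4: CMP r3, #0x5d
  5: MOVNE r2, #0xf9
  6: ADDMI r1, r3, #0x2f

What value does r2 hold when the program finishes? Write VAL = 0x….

[0] flags=0000 → (cmp)
[1] flags=0000 VC?T → r3=0x96
[2] flags=0000 VC?T → r2=0xeb
[3] flags=0000 CS?F → skip
[4] flags=0011 → (cmp)
[5] flags=0011 NE?T → r2=0xf9
[6] flags=0011 MI?F → skip

VAL = 0xf9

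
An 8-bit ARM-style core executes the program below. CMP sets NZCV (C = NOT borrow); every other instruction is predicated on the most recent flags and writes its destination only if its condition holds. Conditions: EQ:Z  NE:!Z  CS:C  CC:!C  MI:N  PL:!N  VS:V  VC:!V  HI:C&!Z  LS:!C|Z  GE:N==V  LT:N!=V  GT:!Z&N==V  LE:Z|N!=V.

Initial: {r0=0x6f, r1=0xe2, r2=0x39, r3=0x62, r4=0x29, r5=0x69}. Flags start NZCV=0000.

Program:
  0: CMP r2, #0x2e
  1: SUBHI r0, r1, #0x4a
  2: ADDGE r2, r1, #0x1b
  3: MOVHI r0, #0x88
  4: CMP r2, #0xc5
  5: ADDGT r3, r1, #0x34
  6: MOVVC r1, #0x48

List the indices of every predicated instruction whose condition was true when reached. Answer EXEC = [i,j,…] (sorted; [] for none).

0: ✓ CMP  NZCV=0010
1: ✓ SUBHI  r0←0x98
2: ✓ ADDGE  r2←0xfd
3: ✓ MOVHI  r0←0x88
4: ✓ CMP  NZCV=0010
5: ✓ ADDGT  r3←0x16
6: ✓ MOVVC  r1←0x48

EXEC = [1,2,3,5,6]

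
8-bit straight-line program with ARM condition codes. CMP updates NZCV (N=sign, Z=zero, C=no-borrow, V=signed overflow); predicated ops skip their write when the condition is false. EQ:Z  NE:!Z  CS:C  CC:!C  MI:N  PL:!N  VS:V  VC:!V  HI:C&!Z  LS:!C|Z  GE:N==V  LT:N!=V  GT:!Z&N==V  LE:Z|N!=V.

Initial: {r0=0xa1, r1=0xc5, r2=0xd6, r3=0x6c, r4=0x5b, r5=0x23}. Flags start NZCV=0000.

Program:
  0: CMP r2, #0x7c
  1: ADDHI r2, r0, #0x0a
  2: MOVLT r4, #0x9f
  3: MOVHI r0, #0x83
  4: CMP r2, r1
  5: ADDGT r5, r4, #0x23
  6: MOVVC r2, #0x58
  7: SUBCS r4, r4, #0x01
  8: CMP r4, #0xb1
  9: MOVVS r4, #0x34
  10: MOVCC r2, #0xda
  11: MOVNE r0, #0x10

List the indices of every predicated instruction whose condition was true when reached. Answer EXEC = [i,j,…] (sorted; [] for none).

[0] flags=0011 → (cmp)
[1] flags=0011 HI?T → r2=0xab
[2] flags=0011 LT?T → r4=0x9f
[3] flags=0011 HI?T → r0=0x83
[4] flags=1000 → (cmp)
[5] flags=1000 GT?F → skip
[6] flags=1000 VC?T → r2=0x58
[7] flags=1000 CS?F → skip
[8] flags=1000 → (cmp)
[9] flags=1000 VS?F → skip
[10] flags=1000 CC?T → r2=0xda
[11] flags=1000 NE?T → r0=0x10

EXEC = [1,2,3,6,10,11]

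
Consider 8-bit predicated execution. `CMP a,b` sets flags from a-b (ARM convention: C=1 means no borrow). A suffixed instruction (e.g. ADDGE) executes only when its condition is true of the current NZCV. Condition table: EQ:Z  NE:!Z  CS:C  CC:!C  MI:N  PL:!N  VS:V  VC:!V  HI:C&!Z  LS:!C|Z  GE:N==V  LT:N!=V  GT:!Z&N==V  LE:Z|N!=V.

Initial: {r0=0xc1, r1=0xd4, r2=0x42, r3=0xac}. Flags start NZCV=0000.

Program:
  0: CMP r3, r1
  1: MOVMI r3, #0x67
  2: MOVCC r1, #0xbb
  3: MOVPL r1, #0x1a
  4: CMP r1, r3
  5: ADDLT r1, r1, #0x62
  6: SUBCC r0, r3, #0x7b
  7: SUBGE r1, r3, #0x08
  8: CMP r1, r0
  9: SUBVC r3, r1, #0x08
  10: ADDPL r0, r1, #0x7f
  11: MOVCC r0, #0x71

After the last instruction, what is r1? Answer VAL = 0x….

0: ✓ CMP  NZCV=1000
1: ✓ MOVMI  r3←0x67
2: ✓ MOVCC  r1←0xbb
3: · MOVPL
4: ✓ CMP  NZCV=0011
5: ✓ ADDLT  r1←0x1d
6: · SUBCC
7: · SUBGE
8: ✓ CMP  NZCV=0000
9: ✓ SUBVC  r3←0x15
10: ✓ ADDPL  r0←0x9c
11: ✓ MOVCC  r0←0x71

VAL = 0x1d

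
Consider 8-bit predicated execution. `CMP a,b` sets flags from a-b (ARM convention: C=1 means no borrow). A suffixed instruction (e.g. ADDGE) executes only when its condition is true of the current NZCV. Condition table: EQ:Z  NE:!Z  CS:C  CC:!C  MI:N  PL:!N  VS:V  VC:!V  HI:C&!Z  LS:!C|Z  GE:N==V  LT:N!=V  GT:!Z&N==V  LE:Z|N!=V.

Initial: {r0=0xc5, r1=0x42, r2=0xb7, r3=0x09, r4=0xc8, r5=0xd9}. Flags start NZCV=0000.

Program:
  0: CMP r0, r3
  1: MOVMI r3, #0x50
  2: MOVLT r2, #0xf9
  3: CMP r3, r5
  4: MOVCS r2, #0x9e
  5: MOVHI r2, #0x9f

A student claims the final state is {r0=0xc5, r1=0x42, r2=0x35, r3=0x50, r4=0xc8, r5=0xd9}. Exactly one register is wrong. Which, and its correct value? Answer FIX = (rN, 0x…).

0: ✓ CMP  NZCV=1010
1: ✓ MOVMI  r3←0x50
2: ✓ MOVLT  r2←0xf9
3: ✓ CMP  NZCV=0000
4: · MOVCS
5: · MOVHI

FIX = (r2, 0xf9)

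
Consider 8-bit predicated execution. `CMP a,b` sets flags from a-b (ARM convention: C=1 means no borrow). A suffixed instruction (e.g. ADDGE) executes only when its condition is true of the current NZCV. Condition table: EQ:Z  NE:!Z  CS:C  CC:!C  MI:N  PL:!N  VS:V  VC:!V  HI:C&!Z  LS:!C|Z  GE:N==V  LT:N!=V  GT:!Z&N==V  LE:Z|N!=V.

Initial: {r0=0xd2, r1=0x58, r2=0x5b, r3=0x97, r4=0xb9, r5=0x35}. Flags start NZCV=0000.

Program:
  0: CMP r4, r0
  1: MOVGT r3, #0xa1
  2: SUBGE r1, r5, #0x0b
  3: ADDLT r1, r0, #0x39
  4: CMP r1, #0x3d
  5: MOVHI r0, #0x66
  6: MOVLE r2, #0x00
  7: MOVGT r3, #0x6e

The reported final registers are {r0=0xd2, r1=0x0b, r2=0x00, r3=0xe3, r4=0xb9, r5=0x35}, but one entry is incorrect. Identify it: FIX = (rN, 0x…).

FIX = (r3, 0x97)

0: ✓ CMP  NZCV=1000
1: · MOVGT
2: · SUBGE
3: ✓ ADDLT  r1←0x0b
4: ✓ CMP  NZCV=1000
5: · MOVHI
6: ✓ MOVLE  r2←0x00
7: · MOVGT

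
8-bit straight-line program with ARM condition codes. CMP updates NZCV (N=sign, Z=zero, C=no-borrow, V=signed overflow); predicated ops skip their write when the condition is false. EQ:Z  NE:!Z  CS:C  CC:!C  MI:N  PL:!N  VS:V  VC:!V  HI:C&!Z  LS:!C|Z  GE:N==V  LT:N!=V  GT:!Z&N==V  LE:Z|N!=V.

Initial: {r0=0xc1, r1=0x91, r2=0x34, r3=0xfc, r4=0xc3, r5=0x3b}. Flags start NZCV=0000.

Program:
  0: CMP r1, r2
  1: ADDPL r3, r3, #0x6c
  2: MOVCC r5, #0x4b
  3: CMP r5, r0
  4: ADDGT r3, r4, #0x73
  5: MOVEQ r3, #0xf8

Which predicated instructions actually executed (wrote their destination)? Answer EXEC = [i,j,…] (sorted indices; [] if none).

0: ✓ CMP  NZCV=0011
1: ✓ ADDPL  r3←0x68
2: · MOVCC
3: ✓ CMP  NZCV=0000
4: ✓ ADDGT  r3←0x36
5: · MOVEQ

EXEC = [1,4]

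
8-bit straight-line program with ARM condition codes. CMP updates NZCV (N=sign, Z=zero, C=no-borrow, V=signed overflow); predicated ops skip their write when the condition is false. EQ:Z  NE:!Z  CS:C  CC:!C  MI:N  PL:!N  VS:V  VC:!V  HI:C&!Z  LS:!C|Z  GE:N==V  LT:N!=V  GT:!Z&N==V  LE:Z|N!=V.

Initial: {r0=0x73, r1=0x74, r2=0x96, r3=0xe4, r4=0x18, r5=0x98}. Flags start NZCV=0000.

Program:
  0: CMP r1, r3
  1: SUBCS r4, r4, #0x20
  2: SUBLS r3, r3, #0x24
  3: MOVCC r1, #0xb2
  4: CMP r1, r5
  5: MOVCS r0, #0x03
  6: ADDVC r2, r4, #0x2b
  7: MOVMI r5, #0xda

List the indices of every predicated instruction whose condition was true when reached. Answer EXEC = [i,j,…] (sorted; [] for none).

EXEC = [2,3,5,6]

[0] flags=1001 → (cmp)
[1] flags=1001 CS?F → skip
[2] flags=1001 LS?T → r3=0xc0
[3] flags=1001 CC?T → r1=0xb2
[4] flags=0010 → (cmp)
[5] flags=0010 CS?T → r0=0x03
[6] flags=0010 VC?T → r2=0x43
[7] flags=0010 MI?F → skip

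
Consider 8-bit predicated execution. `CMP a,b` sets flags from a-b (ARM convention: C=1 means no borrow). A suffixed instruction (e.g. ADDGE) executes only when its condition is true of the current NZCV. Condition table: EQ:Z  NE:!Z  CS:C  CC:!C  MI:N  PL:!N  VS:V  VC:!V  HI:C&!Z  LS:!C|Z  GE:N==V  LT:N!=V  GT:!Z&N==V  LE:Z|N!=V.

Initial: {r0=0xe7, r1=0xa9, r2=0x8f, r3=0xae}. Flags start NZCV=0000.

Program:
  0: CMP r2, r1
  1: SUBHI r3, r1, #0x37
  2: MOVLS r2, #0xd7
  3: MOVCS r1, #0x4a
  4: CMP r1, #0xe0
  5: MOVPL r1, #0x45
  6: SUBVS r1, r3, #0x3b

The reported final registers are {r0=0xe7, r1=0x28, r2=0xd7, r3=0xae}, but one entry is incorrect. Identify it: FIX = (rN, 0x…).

FIX = (r1, 0xa9)

[0] flags=1000 → (cmp)
[1] flags=1000 HI?F → skip
[2] flags=1000 LS?T → r2=0xd7
[3] flags=1000 CS?F → skip
[4] flags=1000 → (cmp)
[5] flags=1000 PL?F → skip
[6] flags=1000 VS?F → skip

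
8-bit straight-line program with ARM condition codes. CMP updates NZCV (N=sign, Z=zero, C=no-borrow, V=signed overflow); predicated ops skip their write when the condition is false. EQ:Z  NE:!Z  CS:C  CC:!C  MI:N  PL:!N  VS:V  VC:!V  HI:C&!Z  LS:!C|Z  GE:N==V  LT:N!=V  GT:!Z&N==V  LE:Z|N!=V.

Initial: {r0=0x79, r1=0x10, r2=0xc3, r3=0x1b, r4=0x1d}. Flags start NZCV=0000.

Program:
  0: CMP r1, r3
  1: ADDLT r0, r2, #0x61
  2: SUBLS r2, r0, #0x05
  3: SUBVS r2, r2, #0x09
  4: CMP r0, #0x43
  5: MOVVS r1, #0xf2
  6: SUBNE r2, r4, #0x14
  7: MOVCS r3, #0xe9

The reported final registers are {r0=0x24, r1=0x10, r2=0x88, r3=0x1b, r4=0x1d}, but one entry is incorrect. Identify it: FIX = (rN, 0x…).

FIX = (r2, 0x09)

[0] flags=1000 → (cmp)
[1] flags=1000 LT?T → r0=0x24
[2] flags=1000 LS?T → r2=0x1f
[3] flags=1000 VS?F → skip
[4] flags=1000 → (cmp)
[5] flags=1000 VS?F → skip
[6] flags=1000 NE?T → r2=0x09
[7] flags=1000 CS?F → skip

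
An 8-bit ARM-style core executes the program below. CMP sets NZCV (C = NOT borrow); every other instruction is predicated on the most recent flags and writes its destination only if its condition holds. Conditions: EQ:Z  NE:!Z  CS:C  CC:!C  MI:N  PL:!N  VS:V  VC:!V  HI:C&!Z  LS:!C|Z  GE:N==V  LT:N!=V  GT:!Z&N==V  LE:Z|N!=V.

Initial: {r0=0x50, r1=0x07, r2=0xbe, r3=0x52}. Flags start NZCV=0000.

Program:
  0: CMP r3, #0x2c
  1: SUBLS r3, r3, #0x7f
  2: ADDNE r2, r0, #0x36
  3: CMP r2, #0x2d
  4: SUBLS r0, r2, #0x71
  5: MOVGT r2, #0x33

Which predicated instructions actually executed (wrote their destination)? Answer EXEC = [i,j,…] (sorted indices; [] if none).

[0] flags=0010 → (cmp)
[1] flags=0010 LS?F → skip
[2] flags=0010 NE?T → r2=0x86
[3] flags=0011 → (cmp)
[4] flags=0011 LS?F → skip
[5] flags=0011 GT?F → skip

EXEC = [2]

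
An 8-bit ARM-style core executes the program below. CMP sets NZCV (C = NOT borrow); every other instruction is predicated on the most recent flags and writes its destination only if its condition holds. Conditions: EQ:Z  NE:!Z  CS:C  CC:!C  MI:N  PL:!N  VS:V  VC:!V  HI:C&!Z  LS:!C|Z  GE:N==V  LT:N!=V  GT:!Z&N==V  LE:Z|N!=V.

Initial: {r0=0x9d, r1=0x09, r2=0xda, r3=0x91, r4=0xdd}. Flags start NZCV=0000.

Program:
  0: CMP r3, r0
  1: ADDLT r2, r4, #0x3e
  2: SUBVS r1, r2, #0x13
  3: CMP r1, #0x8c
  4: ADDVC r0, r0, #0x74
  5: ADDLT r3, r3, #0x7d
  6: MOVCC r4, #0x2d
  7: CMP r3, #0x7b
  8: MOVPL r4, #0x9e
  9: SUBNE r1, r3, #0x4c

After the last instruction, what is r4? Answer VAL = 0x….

0: ✓ CMP  NZCV=1000
1: ✓ ADDLT  r2←0x1b
2: · SUBVS
3: ✓ CMP  NZCV=0000
4: ✓ ADDVC  r0←0x11
5: · ADDLT
6: ✓ MOVCC  r4←0x2d
7: ✓ CMP  NZCV=0011
8: ✓ MOVPL  r4←0x9e
9: ✓ SUBNE  r1←0x45

VAL = 0x9e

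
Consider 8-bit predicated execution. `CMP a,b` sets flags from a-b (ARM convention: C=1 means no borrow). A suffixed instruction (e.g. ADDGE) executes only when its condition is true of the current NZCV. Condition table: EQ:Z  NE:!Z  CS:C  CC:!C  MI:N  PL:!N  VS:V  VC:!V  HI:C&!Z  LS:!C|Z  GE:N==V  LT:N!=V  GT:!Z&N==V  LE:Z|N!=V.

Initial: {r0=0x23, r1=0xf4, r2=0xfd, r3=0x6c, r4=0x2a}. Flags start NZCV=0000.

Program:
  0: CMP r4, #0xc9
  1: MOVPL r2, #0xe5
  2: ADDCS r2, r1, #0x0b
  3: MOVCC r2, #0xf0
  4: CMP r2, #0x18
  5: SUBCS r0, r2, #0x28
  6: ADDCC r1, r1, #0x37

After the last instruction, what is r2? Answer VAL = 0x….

VAL = 0xf0

[0] flags=0000 → (cmp)
[1] flags=0000 PL?T → r2=0xe5
[2] flags=0000 CS?F → skip
[3] flags=0000 CC?T → r2=0xf0
[4] flags=1010 → (cmp)
[5] flags=1010 CS?T → r0=0xc8
[6] flags=1010 CC?F → skip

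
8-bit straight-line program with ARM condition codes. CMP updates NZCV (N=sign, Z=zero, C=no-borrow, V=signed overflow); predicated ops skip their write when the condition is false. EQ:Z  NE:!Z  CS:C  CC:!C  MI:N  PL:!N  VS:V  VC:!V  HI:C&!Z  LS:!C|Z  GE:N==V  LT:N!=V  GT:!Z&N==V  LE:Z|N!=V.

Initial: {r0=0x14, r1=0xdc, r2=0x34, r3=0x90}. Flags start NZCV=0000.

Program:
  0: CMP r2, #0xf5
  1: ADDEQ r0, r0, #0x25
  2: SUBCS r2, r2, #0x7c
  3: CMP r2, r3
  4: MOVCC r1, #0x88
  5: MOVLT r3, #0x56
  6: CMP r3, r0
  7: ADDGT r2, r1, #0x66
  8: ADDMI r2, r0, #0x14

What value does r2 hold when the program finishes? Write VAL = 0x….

[0] flags=0000 → (cmp)
[1] flags=0000 EQ?F → skip
[2] flags=0000 CS?F → skip
[3] flags=1001 → (cmp)
[4] flags=1001 CC?T → r1=0x88
[5] flags=1001 LT?F → skip
[6] flags=0011 → (cmp)
[7] flags=0011 GT?F → skip
[8] flags=0011 MI?F → skip

VAL = 0x34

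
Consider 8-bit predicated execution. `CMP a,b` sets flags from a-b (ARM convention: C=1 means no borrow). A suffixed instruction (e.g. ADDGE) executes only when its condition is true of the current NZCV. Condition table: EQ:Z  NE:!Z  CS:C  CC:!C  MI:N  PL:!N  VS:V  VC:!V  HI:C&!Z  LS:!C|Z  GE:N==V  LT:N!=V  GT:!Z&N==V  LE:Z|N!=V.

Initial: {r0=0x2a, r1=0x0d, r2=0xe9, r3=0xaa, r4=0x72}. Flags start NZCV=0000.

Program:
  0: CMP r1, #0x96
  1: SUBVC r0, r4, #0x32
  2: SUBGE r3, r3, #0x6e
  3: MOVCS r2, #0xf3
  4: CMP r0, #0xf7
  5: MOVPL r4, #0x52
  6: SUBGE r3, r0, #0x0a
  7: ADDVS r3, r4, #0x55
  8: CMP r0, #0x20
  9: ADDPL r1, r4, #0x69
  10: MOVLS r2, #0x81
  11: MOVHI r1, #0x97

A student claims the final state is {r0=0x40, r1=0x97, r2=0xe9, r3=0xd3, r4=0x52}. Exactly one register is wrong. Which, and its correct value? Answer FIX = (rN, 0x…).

FIX = (r3, 0x36)

[0] flags=0000 → (cmp)
[1] flags=0000 VC?T → r0=0x40
[2] flags=0000 GE?T → r3=0x3c
[3] flags=0000 CS?F → skip
[4] flags=0000 → (cmp)
[5] flags=0000 PL?T → r4=0x52
[6] flags=0000 GE?T → r3=0x36
[7] flags=0000 VS?F → skip
[8] flags=0010 → (cmp)
[9] flags=0010 PL?T → r1=0xbb
[10] flags=0010 LS?F → skip
[11] flags=0010 HI?T → r1=0x97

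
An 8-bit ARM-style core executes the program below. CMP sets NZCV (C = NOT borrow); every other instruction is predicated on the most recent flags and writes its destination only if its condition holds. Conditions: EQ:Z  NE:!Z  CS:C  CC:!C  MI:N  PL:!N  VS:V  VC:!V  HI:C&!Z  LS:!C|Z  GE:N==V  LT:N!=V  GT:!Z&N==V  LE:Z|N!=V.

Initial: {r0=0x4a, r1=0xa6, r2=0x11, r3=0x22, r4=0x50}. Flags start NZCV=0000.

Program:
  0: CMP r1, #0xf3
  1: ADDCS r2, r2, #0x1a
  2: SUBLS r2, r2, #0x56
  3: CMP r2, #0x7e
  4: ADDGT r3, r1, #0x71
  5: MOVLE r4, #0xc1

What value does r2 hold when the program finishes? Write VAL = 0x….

VAL = 0xbb

[0] flags=1000 → (cmp)
[1] flags=1000 CS?F → skip
[2] flags=1000 LS?T → r2=0xbb
[3] flags=0011 → (cmp)
[4] flags=0011 GT?F → skip
[5] flags=0011 LE?T → r4=0xc1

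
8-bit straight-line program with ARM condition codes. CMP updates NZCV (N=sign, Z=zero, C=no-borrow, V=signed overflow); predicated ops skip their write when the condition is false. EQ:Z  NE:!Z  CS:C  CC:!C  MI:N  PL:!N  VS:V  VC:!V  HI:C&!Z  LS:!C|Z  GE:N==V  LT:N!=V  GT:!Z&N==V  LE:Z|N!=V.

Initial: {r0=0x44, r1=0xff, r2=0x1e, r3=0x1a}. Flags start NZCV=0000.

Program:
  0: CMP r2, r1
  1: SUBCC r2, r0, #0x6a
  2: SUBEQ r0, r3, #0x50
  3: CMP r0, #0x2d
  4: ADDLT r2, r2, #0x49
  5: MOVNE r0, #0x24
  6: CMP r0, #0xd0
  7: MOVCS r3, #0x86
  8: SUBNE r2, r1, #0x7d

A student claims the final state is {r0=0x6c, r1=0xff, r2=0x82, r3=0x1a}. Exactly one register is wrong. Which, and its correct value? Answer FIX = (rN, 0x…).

FIX = (r0, 0x24)

[0] flags=0000 → (cmp)
[1] flags=0000 CC?T → r2=0xda
[2] flags=0000 EQ?F → skip
[3] flags=0010 → (cmp)
[4] flags=0010 LT?F → skip
[5] flags=0010 NE?T → r0=0x24
[6] flags=0000 → (cmp)
[7] flags=0000 CS?F → skip
[8] flags=0000 NE?T → r2=0x82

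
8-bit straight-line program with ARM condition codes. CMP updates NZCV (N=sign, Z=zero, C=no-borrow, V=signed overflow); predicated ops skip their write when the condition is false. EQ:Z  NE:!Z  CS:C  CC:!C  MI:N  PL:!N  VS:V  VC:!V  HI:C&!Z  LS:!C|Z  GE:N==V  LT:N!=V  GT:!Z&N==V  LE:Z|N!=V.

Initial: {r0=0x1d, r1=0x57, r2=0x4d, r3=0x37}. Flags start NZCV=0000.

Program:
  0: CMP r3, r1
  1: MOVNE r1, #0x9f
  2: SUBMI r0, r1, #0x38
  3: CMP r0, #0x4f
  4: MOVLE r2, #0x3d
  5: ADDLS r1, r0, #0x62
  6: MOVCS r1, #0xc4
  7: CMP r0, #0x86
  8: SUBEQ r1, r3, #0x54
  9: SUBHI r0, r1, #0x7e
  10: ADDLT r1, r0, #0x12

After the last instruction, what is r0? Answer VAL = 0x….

[0] flags=1000 → (cmp)
[1] flags=1000 NE?T → r1=0x9f
[2] flags=1000 MI?T → r0=0x67
[3] flags=0010 → (cmp)
[4] flags=0010 LE?F → skip
[5] flags=0010 LS?F → skip
[6] flags=0010 CS?T → r1=0xc4
[7] flags=1001 → (cmp)
[8] flags=1001 EQ?F → skip
[9] flags=1001 HI?F → skip
[10] flags=1001 LT?F → skip

VAL = 0x67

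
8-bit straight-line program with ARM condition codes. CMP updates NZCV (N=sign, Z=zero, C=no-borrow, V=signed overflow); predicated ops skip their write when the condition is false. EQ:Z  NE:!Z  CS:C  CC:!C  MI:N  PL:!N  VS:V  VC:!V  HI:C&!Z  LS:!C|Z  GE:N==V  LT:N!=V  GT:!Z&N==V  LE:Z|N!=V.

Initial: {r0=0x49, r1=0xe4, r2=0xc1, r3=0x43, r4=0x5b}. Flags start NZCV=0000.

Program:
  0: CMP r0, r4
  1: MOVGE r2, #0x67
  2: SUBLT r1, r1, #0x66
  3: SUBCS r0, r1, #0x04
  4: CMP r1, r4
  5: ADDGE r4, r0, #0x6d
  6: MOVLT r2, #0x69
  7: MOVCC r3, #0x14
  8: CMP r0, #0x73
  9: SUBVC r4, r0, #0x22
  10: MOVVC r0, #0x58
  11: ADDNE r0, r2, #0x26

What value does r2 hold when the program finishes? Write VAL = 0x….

VAL = 0xc1

[0] flags=1000 → (cmp)
[1] flags=1000 GE?F → skip
[2] flags=1000 LT?T → r1=0x7e
[3] flags=1000 CS?F → skip
[4] flags=0010 → (cmp)
[5] flags=0010 GE?T → r4=0xb6
[6] flags=0010 LT?F → skip
[7] flags=0010 CC?F → skip
[8] flags=1000 → (cmp)
[9] flags=1000 VC?T → r4=0x27
[10] flags=1000 VC?T → r0=0x58
[11] flags=1000 NE?T → r0=0xe7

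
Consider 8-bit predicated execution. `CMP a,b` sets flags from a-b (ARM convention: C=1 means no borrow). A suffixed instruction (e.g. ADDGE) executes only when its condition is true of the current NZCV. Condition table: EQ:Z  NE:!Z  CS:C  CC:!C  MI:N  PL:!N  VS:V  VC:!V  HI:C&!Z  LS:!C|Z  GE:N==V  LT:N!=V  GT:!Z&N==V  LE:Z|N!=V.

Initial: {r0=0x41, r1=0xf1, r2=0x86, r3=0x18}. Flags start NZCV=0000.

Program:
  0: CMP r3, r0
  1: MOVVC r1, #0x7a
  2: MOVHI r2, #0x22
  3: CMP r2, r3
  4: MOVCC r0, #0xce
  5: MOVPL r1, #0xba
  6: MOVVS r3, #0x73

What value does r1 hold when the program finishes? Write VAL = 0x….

0: ✓ CMP  NZCV=1000
1: ✓ MOVVC  r1←0x7a
2: · MOVHI
3: ✓ CMP  NZCV=0011
4: · MOVCC
5: ✓ MOVPL  r1←0xba
6: ✓ MOVVS  r3←0x73

VAL = 0xba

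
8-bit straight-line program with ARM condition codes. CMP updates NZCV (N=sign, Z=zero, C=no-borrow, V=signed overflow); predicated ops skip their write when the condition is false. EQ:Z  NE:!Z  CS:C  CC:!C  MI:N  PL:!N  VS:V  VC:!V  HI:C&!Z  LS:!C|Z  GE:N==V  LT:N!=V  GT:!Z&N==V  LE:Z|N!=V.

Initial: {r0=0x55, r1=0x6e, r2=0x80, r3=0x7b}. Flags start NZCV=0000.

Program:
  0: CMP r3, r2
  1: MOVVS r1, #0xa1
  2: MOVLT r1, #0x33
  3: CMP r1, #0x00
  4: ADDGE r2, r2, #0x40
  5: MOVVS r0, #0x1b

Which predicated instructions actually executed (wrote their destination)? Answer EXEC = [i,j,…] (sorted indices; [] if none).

EXEC = [1]

[0] flags=1001 → (cmp)
[1] flags=1001 VS?T → r1=0xa1
[2] flags=1001 LT?F → skip
[3] flags=1010 → (cmp)
[4] flags=1010 GE?F → skip
[5] flags=1010 VS?F → skip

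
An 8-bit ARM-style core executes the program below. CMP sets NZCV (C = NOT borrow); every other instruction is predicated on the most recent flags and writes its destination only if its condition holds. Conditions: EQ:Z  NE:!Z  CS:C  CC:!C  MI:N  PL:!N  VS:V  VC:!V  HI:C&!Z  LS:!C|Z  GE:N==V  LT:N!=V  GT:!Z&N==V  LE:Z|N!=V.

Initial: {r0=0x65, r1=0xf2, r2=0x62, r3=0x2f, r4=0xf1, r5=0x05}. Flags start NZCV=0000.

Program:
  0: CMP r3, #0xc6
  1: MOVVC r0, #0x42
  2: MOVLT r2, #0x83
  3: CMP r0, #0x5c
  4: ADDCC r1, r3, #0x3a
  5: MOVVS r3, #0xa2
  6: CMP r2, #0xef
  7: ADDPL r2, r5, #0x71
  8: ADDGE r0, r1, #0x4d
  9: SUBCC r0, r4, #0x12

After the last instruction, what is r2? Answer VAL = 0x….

[0] flags=0000 → (cmp)
[1] flags=0000 VC?T → r0=0x42
[2] flags=0000 LT?F → skip
[3] flags=1000 → (cmp)
[4] flags=1000 CC?T → r1=0x69
[5] flags=1000 VS?F → skip
[6] flags=0000 → (cmp)
[7] flags=0000 PL?T → r2=0x76
[8] flags=0000 GE?T → r0=0xb6
[9] flags=0000 CC?T → r0=0xdf

VAL = 0x76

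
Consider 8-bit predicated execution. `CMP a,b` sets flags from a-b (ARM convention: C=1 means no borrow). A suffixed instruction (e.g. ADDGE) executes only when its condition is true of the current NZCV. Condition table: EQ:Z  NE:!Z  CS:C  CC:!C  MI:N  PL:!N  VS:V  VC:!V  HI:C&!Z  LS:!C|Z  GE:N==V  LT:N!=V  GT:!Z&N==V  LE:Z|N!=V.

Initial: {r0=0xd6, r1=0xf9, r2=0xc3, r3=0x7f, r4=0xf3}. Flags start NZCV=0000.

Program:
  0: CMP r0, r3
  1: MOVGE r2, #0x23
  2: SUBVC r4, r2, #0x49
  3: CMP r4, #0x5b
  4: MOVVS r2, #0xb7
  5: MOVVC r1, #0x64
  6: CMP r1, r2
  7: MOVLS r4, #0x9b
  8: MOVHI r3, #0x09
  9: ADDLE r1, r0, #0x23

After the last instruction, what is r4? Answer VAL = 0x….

VAL = 0x9b

0: ✓ CMP  NZCV=0011
1: · MOVGE
2: · SUBVC
3: ✓ CMP  NZCV=1010
4: · MOVVS
5: ✓ MOVVC  r1←0x64
6: ✓ CMP  NZCV=1001
7: ✓ MOVLS  r4←0x9b
8: · MOVHI
9: · ADDLE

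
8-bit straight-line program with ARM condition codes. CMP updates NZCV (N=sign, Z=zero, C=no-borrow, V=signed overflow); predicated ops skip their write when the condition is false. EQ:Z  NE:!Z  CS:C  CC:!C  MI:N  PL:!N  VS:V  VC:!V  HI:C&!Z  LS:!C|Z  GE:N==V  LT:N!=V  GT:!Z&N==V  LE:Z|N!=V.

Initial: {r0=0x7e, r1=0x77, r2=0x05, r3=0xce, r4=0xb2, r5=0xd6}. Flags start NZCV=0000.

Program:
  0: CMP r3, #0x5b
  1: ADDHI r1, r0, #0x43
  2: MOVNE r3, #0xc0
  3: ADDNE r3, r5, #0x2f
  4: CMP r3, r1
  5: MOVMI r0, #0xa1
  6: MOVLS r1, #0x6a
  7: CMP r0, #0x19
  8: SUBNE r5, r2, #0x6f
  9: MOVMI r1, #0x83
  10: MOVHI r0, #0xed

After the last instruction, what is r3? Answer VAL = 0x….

VAL = 0x05

0: ✓ CMP  NZCV=0011
1: ✓ ADDHI  r1←0xc1
2: ✓ MOVNE  r3←0xc0
3: ✓ ADDNE  r3←0x05
4: ✓ CMP  NZCV=0000
5: · MOVMI
6: ✓ MOVLS  r1←0x6a
7: ✓ CMP  NZCV=0010
8: ✓ SUBNE  r5←0x96
9: · MOVMI
10: ✓ MOVHI  r0←0xed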